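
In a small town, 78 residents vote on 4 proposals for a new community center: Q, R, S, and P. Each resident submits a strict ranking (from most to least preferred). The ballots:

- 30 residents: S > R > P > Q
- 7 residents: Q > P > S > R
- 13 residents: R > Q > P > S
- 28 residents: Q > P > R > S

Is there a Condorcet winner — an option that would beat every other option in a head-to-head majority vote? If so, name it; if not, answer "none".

R vs Q: 43–35 for R.
R vs S: 41–37 for R.
R vs P: 43–35 for R.
R beats every other option head-to-head.

R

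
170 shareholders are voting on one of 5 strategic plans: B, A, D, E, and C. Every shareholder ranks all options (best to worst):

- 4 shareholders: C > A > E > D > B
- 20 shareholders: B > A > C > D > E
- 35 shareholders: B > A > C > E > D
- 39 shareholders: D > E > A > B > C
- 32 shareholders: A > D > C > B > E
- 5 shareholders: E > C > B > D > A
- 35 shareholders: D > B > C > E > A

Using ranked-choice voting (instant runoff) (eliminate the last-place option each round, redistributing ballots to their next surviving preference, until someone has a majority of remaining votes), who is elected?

Round 1: B 55, A 32, D 74, E 5, C 4. Eliminate C.
Round 2: B 55, A 36, D 74, E 5. Eliminate E.
Round 3: B 60, A 36, D 74. Eliminate A.
Round 4: B 60, D 110. D has a majority.

D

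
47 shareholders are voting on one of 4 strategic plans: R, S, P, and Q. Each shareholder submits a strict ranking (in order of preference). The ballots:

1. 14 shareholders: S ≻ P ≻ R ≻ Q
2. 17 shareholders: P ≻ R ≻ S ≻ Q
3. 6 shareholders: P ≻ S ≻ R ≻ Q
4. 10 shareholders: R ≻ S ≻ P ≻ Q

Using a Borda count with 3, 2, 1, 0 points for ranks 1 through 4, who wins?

R: 14·1 + 17·2 + 6·1 + 10·3 = 84
S: 14·3 + 17·1 + 6·2 + 10·2 = 91
P: 14·2 + 17·3 + 6·3 + 10·1 = 107
Q: 14·0 + 17·0 + 6·0 + 10·0 = 0
P has the highest Borda score (107).

P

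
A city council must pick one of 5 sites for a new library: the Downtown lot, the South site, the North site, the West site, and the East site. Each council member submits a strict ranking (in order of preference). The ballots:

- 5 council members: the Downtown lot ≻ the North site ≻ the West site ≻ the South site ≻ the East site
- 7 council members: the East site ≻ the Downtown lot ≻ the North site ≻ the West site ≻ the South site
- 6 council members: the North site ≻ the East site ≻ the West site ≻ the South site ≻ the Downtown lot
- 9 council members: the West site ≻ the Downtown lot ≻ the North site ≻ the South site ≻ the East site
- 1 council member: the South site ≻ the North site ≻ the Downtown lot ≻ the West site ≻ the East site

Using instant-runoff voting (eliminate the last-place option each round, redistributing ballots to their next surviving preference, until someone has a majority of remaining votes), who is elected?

the North site

Round 1: the Downtown lot 5, the South site 1, the North site 6, the West site 9, the East site 7. Eliminate the South site.
Round 2: the Downtown lot 5, the North site 7, the West site 9, the East site 7. Eliminate the Downtown lot.
Round 3: the North site 12, the West site 9, the East site 7. Eliminate the East site.
Round 4: the North site 19, the West site 9. The North site has a majority.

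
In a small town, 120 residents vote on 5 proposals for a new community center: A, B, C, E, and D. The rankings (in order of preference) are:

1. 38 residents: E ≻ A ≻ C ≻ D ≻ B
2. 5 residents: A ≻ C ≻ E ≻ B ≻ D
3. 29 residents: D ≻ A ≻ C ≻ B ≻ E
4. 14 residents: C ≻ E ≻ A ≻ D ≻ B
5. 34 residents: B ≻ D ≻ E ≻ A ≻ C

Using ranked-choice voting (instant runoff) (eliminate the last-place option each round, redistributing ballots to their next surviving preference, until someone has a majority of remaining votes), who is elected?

B

Round 1: A 5, B 34, C 14, E 38, D 29. Eliminate A.
Round 2: B 34, C 19, E 38, D 29. Eliminate C.
Round 3: B 34, E 57, D 29. Eliminate D.
Round 4: B 63, E 57. B has a majority.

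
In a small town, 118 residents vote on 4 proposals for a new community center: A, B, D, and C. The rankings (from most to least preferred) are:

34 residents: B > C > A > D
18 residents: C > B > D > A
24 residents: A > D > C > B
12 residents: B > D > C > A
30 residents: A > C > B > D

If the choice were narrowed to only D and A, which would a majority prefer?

Voters preferring D to A: 30; preferring A to D: 88.
A wins the head-to-head.

A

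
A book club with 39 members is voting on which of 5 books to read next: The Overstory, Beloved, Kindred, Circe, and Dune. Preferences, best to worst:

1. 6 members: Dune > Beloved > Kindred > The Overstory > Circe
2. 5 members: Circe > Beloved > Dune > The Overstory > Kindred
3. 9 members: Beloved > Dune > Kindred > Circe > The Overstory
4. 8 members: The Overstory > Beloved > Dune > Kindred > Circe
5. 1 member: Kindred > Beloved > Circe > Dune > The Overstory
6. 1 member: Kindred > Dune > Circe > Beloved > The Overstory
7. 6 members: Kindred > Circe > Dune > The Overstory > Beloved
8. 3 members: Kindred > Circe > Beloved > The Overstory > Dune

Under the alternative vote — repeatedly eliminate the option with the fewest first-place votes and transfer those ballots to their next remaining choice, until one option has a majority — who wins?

Beloved

Round 1: The Overstory 8, Beloved 9, Kindred 11, Circe 5, Dune 6. Eliminate Circe.
Round 2: The Overstory 8, Beloved 14, Kindred 11, Dune 6. Eliminate Dune.
Round 3: The Overstory 8, Beloved 20, Kindred 11. Beloved has a majority.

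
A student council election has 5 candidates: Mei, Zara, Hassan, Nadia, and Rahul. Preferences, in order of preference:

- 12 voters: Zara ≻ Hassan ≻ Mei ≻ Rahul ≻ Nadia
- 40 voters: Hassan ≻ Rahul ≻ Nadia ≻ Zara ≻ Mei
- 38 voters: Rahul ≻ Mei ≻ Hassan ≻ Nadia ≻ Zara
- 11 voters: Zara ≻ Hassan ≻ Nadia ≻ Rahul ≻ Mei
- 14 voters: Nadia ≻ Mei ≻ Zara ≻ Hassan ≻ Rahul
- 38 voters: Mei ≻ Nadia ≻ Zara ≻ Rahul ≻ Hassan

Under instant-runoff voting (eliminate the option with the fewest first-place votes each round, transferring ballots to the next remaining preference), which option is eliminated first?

Round 1: Mei 38, Zara 23, Hassan 40, Nadia 14, Rahul 38. Eliminate Nadia.

Nadia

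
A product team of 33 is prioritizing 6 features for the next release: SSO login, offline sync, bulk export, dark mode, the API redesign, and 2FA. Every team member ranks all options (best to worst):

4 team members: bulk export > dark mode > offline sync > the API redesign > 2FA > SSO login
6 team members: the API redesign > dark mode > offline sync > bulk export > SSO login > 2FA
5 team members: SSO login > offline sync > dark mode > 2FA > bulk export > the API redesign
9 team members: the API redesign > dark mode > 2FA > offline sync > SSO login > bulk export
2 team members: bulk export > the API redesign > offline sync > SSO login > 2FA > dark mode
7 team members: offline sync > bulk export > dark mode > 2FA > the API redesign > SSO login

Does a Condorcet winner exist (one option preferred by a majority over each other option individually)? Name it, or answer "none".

none

Checking pairwise contests:
offline sync beats SSO login 28–5.
dark mode beats offline sync 19–14.
offline sync beats bulk export 27–6.
the API redesign beats dark mode 17–16.
bulk export beats the API redesign 18–15.
offline sync beats 2FA 24–9.
Every option loses at least one head-to-head, so there is no Condorcet winner.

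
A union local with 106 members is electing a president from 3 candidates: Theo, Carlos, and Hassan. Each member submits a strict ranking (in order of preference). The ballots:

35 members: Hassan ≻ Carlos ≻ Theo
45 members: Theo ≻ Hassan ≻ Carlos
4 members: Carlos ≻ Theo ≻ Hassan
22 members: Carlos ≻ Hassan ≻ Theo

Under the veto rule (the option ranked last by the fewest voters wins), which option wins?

Hassan

Last-place votes: Theo 57, Carlos 45, Hassan 4.
Hassan is ranked last by the fewest voters, so Hassan wins.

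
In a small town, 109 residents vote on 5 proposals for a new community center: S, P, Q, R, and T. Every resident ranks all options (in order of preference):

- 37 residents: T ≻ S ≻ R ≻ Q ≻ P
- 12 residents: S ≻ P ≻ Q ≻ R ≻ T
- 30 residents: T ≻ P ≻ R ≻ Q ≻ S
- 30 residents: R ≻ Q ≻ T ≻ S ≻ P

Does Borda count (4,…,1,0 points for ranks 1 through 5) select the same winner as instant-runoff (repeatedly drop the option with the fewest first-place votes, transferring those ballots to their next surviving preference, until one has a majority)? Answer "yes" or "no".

yes

Borda — scores: S 189, P 126, Q 181, R 266, T 328. Winner: T.
Instant-runoff — R1 S 12, P 0, Q 0, R 30, T 67 (T winner). Winner: T.
The two methods agree.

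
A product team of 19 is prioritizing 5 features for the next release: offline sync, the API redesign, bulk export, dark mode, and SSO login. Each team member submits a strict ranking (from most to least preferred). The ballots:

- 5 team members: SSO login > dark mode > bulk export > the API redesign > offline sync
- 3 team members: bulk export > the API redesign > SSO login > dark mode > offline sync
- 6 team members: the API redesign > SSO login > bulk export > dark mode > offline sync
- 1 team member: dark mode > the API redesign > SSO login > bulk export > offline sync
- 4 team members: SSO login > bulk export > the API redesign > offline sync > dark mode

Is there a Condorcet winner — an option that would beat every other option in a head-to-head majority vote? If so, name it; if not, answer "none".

Checking pairwise contests:
the API redesign beats offline sync 19–0.
bulk export beats the API redesign 12–7.
SSO login beats bulk export 16–3.
the API redesign beats dark mode 13–6.
the API redesign beats SSO login 10–9.
Every option loses at least one head-to-head, so there is no Condorcet winner.

none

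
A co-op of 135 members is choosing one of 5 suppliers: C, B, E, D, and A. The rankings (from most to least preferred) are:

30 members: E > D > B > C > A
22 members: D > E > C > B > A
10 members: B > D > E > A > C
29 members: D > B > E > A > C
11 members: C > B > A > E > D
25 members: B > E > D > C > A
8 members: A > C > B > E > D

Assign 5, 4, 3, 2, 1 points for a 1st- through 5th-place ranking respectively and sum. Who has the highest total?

C: 30·2 + 22·3 + 10·1 + 29·1 + 11·5 + 25·2 + 8·4 = 302
B: 30·3 + 22·2 + 10·5 + 29·4 + 11·4 + 25·5 + 8·3 = 493
E: 30·5 + 22·4 + 10·3 + 29·3 + 11·2 + 25·4 + 8·2 = 493
D: 30·4 + 22·5 + 10·4 + 29·5 + 11·1 + 25·3 + 8·1 = 509
A: 30·1 + 22·1 + 10·2 + 29·2 + 11·3 + 25·1 + 8·5 = 228
D has the highest Borda score (509).

D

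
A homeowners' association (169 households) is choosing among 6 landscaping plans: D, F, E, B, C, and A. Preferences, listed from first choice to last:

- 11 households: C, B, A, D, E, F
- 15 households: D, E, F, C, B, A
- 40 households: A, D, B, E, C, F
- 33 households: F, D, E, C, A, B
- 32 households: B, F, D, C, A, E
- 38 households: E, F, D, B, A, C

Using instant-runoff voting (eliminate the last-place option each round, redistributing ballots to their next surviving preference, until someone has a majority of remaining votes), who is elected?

E

Round 1: D 15, F 33, E 38, B 32, C 11, A 40. Eliminate C.
Round 2: D 15, F 33, E 38, B 43, A 40. Eliminate D.
Round 3: F 33, E 53, B 43, A 40. Eliminate F.
Round 4: E 86, B 43, A 40. E has a majority.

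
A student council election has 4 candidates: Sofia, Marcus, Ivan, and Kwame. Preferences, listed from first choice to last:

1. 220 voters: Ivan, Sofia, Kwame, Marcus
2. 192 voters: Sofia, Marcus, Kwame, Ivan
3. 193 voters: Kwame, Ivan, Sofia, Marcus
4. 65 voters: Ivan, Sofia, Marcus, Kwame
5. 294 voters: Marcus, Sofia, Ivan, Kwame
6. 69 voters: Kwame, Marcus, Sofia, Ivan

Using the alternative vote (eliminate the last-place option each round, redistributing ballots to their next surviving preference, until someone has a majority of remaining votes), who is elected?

Round 1: Sofia 192, Marcus 294, Ivan 285, Kwame 262. Eliminate Sofia.
Round 2: Marcus 486, Ivan 285, Kwame 262. Eliminate Kwame.
Round 3: Marcus 555, Ivan 478. Marcus has a majority.

Marcus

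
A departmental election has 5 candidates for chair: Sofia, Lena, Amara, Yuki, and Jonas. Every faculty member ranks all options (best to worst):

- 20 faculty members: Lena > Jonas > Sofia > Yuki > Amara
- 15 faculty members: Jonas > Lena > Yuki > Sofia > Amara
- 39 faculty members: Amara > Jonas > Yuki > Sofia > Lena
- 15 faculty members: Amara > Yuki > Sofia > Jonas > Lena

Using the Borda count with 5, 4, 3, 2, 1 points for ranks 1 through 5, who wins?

Sofia: 20·3 + 15·2 + 39·2 + 15·3 = 213
Lena: 20·5 + 15·4 + 39·1 + 15·1 = 214
Amara: 20·1 + 15·1 + 39·5 + 15·5 = 305
Yuki: 20·2 + 15·3 + 39·3 + 15·4 = 262
Jonas: 20·4 + 15·5 + 39·4 + 15·2 = 341
Jonas has the highest Borda score (341).

Jonas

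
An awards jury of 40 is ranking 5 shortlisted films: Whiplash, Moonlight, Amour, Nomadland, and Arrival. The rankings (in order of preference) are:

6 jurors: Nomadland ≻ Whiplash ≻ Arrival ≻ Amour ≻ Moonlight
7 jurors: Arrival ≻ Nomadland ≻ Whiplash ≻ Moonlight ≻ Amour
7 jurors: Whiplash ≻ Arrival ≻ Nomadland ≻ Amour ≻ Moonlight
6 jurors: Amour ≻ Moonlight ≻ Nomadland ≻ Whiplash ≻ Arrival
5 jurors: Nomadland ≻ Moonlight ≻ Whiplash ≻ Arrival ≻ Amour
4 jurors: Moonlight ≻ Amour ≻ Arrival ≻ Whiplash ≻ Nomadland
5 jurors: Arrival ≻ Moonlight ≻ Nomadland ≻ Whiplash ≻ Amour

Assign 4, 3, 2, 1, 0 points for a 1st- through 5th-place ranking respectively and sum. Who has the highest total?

Whiplash: 6·3 + 7·2 + 7·4 + 6·1 + 5·2 + 4·1 + 5·1 = 85
Moonlight: 6·0 + 7·1 + 7·0 + 6·3 + 5·3 + 4·4 + 5·3 = 71
Amour: 6·1 + 7·0 + 7·1 + 6·4 + 5·0 + 4·3 + 5·0 = 49
Nomadland: 6·4 + 7·3 + 7·2 + 6·2 + 5·4 + 4·0 + 5·2 = 101
Arrival: 6·2 + 7·4 + 7·3 + 6·0 + 5·1 + 4·2 + 5·4 = 94
Nomadland has the highest Borda score (101).

Nomadland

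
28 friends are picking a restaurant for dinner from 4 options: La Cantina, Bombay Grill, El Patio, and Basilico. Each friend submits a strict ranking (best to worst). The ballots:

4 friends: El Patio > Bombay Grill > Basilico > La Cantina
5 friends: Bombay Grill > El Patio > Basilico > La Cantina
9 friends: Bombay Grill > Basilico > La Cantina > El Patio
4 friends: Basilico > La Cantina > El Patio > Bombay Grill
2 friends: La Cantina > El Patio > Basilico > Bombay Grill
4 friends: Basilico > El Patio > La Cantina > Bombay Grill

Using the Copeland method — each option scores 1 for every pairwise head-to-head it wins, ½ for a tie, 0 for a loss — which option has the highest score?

Bombay Grill

La Cantina: beats El Patio; loses to Bombay Grill and Basilico → score 1.
Bombay Grill: beats La Cantina and Basilico; ties El Patio → score 2.5.
El Patio: ties Bombay Grill; loses to La Cantina and Basilico → score 0.5.
Basilico: beats La Cantina and El Patio; loses to Bombay Grill → score 2.
Bombay Grill has the best pairwise record.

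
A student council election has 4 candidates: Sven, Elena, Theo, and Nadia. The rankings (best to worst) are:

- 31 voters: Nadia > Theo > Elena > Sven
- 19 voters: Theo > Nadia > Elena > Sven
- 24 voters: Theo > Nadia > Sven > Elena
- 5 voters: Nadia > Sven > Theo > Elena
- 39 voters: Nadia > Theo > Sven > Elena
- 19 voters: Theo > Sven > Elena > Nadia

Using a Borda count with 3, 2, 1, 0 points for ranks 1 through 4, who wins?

Sven: 31·0 + 19·0 + 24·1 + 5·2 + 39·1 + 19·2 = 111
Elena: 31·1 + 19·1 + 24·0 + 5·0 + 39·0 + 19·1 = 69
Theo: 31·2 + 19·3 + 24·3 + 5·1 + 39·2 + 19·3 = 331
Nadia: 31·3 + 19·2 + 24·2 + 5·3 + 39·3 + 19·0 = 311
Theo has the highest Borda score (331).

Theo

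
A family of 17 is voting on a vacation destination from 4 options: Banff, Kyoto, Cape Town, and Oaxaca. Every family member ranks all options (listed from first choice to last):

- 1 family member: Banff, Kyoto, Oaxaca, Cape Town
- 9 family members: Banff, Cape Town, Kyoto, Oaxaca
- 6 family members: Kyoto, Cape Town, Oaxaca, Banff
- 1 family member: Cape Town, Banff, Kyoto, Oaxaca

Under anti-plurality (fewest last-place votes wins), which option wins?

Kyoto

Last-place votes: Banff 6, Kyoto 0, Cape Town 1, Oaxaca 10.
Kyoto is ranked last by the fewest voters, so Kyoto wins.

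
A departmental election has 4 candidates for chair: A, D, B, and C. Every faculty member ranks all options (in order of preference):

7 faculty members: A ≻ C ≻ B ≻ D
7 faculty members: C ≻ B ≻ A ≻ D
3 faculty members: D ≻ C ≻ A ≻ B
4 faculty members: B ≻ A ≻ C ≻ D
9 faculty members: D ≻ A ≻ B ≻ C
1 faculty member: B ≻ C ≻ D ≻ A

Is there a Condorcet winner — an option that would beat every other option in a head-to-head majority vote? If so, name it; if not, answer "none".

A

A vs D: 18–13 for A.
A vs B: 19–12 for A.
A vs C: 20–11 for A.
A beats every other option head-to-head.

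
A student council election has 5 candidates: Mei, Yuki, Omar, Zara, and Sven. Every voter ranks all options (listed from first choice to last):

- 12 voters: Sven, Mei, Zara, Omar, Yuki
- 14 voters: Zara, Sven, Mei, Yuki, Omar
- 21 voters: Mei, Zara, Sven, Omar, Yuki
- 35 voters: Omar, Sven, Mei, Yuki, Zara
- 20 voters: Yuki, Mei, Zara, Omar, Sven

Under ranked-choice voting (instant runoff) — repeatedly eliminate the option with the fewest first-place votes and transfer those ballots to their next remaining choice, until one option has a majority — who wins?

Round 1: Mei 21, Yuki 20, Omar 35, Zara 14, Sven 12. Eliminate Sven.
Round 2: Mei 33, Yuki 20, Omar 35, Zara 14. Eliminate Zara.
Round 3: Mei 47, Yuki 20, Omar 35. Eliminate Yuki.
Round 4: Mei 67, Omar 35. Mei has a majority.

Mei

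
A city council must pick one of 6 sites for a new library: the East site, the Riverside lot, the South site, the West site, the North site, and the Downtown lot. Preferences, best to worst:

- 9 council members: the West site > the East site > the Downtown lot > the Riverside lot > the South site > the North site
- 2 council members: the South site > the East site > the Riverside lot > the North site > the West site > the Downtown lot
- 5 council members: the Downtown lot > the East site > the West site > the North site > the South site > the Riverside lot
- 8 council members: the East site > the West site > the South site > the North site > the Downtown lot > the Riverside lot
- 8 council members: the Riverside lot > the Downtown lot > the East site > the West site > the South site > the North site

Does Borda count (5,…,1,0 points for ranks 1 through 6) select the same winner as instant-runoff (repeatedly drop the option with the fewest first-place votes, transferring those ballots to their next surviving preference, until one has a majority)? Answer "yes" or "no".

yes

Borda — scores: the East site 128, the Riverside lot 64, the South site 56, the West site 110, the North site 30, the Downtown lot 92. Winner: the East site.
Instant-runoff — R1 the East site 8, the Riverside lot 8, the South site 2, the West site 9, the North site 0, the Downtown lot 5 (the North site out); R2 the East site 8, the Riverside lot 8, the South site 2, the West site 9, the Downtown lot 5 (the South site out); R3 the East site 10, the Riverside lot 8, the West site 9, the Downtown lot 5 (the Downtown lot out); R4 the East site 15, the Riverside lot 8, the West site 9 (the Riverside lot out); R5 the East site 23, the West site 9 (the East site winner). Winner: the East site.
The two methods agree.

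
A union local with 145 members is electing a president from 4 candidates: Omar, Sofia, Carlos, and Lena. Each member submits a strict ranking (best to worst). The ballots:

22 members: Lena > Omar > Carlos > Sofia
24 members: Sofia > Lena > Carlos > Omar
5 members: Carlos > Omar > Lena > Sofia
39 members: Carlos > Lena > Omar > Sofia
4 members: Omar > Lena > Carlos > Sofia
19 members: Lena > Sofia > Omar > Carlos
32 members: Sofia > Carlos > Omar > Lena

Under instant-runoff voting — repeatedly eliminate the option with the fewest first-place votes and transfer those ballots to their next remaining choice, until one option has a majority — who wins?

Lena

Round 1: Omar 4, Sofia 56, Carlos 44, Lena 41. Eliminate Omar.
Round 2: Sofia 56, Carlos 44, Lena 45. Eliminate Carlos.
Round 3: Sofia 56, Lena 89. Lena has a majority.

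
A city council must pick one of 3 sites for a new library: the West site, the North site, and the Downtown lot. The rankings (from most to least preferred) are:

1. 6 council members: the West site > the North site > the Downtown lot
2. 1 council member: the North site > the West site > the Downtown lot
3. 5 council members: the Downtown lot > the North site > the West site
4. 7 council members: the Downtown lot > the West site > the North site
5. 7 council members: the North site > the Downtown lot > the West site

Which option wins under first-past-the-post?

First-place votes: the West site 6, the North site 8, the Downtown lot 12.
the Downtown lot has the most first-place votes.

the Downtown lot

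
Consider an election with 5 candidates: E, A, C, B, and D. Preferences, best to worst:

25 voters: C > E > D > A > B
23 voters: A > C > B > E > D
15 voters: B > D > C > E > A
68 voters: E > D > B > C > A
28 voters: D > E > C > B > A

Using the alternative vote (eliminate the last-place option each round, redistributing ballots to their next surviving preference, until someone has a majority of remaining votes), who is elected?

Round 1: E 68, A 23, C 25, B 15, D 28. Eliminate B.
Round 2: E 68, A 23, C 25, D 43. Eliminate A.
Round 3: E 68, C 48, D 43. Eliminate D.
Round 4: E 96, C 63. E has a majority.

E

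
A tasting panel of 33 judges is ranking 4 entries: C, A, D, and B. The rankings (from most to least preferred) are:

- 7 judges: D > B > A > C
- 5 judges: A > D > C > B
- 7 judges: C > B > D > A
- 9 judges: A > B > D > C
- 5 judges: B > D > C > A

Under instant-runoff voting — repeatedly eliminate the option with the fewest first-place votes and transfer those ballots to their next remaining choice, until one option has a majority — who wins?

D

Round 1: C 7, A 14, D 7, B 5. Eliminate B.
Round 2: C 7, A 14, D 12. Eliminate C.
Round 3: A 14, D 19. D has a majority.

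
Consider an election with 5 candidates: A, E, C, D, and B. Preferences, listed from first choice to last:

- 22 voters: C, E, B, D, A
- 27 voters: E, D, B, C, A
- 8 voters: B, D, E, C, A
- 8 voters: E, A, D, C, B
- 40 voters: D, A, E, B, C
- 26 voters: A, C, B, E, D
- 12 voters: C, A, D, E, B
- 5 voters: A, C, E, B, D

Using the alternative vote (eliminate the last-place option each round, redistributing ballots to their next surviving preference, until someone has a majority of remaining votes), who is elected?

D

Round 1: A 31, E 35, C 34, D 40, B 8. Eliminate B.
Round 2: A 31, E 35, C 34, D 48. Eliminate A.
Round 3: E 35, C 65, D 48. Eliminate E.
Round 4: C 65, D 83. D has a majority.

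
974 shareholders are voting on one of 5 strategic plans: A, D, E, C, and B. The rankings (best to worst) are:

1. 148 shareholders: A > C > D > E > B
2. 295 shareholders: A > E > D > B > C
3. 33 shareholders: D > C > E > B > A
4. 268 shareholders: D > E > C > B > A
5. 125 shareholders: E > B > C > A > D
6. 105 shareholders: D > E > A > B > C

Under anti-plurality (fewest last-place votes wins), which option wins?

E

Last-place votes: A 301, D 125, E 0, C 400, B 148.
E is ranked last by the fewest voters, so E wins.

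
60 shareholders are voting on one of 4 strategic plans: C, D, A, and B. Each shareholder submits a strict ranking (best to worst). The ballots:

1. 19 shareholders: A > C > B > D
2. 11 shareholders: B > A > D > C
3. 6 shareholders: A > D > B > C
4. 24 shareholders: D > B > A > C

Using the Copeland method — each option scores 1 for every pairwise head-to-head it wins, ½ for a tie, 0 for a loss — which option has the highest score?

C: loses to D, A, and B → score 0.
D: beats C; ties B; loses to A → score 1.5.
A: beats C and D; loses to B → score 2.
B: beats C and A; ties D → score 2.5.
B has the best pairwise record.

B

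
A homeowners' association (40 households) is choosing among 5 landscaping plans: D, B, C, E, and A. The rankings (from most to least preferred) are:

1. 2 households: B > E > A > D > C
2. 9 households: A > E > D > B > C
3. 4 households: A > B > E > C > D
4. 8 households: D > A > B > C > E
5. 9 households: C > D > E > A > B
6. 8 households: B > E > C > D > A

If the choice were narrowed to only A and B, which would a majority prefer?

A

Voters preferring A to B: 30; preferring B to A: 10.
A wins the head-to-head.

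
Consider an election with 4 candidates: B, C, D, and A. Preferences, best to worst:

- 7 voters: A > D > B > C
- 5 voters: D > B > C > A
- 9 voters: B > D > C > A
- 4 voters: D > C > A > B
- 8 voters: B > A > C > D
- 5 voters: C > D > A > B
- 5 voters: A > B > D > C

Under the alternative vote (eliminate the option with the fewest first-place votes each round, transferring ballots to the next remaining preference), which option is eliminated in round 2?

Round 1: B 17, C 5, D 9, A 12. Eliminate C.
Round 2: B 17, D 14, A 12. Eliminate A.

A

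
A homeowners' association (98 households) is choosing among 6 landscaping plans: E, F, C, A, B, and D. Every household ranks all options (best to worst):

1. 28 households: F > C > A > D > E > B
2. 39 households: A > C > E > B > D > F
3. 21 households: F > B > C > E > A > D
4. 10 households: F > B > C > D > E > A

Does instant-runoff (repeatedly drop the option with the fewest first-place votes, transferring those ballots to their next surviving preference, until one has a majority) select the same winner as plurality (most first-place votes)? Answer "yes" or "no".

Instant-runoff — R1 E 0, F 59, C 0, A 39, B 0, D 0 (F winner). Winner: F.
Plurality — first-place votes: E 0, F 59, C 0, A 39, B 0, D 0. Winner: F.
The two methods agree.

yes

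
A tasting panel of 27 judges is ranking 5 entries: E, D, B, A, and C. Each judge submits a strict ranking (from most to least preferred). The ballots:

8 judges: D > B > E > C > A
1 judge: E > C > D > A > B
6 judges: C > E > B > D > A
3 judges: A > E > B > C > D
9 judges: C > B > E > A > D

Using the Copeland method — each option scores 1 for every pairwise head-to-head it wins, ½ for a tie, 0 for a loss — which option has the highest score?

E: beats D and A; loses to B and C → score 2.
D: beats A; loses to E, B, and C → score 1.
B: beats E, D, and A; loses to C → score 3.
A: loses to E, D, B, and C → score 0.
C: beats E, D, B, and A → score 4.
C has the best pairwise record.

C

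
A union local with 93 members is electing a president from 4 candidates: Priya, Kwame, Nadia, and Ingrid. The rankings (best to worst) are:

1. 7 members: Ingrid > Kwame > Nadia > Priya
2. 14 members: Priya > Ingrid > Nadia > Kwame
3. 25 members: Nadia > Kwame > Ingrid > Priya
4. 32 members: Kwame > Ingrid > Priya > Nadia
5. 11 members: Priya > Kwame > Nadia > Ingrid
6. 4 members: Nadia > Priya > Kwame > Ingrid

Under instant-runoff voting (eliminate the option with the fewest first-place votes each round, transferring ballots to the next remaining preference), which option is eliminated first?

Round 1: Priya 25, Kwame 32, Nadia 29, Ingrid 7. Eliminate Ingrid.

Ingrid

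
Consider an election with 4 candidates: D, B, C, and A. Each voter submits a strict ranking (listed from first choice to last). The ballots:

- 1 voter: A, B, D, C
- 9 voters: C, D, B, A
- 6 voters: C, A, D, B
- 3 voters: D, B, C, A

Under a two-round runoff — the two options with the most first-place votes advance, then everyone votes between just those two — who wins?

Round 1 first-place votes: D 3, B 0, C 15, A 1.
C and D advance.
Runoff: C is preferred to D by 15 voters; D by 4.
C wins the runoff.

C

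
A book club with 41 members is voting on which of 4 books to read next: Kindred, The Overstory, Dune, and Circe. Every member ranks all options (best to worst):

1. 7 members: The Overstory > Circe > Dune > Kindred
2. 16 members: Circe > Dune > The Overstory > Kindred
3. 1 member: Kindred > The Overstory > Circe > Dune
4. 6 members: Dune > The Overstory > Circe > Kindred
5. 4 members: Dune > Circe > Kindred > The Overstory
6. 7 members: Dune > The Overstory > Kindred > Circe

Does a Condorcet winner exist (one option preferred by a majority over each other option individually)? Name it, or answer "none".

Checking pairwise contests:
The Overstory beats Kindred 36–5.
Dune beats The Overstory 33–8.
Circe beats Dune 24–17.
The Overstory beats Circe 21–20.
Every option loses at least one head-to-head, so there is no Condorcet winner.

none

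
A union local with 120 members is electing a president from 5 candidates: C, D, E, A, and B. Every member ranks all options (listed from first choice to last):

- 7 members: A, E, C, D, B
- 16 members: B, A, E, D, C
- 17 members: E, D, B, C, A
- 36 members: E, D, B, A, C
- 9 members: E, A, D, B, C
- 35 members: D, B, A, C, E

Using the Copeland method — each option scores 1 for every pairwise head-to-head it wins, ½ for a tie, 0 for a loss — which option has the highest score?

C: loses to D, E, A, and B → score 0.
D: beats C, A, and B; loses to E → score 3.
E: beats C, D, A, and B → score 4.
A: beats C; loses to D, E, and B → score 1.
B: beats C and A; loses to D and E → score 2.
E has the best pairwise record.

E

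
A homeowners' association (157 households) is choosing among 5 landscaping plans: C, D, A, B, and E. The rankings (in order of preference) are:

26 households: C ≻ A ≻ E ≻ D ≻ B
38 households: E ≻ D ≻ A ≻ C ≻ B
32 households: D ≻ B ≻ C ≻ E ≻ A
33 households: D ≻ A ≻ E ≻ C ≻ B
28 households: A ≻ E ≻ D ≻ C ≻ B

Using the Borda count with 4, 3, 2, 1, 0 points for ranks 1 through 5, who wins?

D

C: 26·4 + 38·1 + 32·2 + 33·1 + 28·1 = 267
D: 26·1 + 38·3 + 32·4 + 33·4 + 28·2 = 456
A: 26·3 + 38·2 + 32·0 + 33·3 + 28·4 = 365
B: 26·0 + 38·0 + 32·3 + 33·0 + 28·0 = 96
E: 26·2 + 38·4 + 32·1 + 33·2 + 28·3 = 386
D has the highest Borda score (456).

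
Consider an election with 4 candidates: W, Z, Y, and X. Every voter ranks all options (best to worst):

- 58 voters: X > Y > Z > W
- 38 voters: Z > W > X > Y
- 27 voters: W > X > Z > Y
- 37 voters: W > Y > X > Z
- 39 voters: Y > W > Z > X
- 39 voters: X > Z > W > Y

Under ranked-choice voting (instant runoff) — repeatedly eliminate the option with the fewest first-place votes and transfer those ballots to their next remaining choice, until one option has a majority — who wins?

W

Round 1: W 64, Z 38, Y 39, X 97. Eliminate Z.
Round 2: W 102, Y 39, X 97. Eliminate Y.
Round 3: W 141, X 97. W has a majority.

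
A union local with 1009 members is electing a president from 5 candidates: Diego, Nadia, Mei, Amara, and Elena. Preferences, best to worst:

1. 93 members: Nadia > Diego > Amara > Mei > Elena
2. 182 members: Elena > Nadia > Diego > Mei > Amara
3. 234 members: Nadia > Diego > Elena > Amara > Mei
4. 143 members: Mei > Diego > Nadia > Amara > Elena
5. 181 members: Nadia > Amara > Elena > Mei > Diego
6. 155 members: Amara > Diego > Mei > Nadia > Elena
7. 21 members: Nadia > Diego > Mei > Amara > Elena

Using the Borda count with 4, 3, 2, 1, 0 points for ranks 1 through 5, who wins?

Diego: 93·3 + 182·2 + 234·3 + 143·3 + 181·0 + 155·3 + 21·3 = 2302
Nadia: 93·4 + 182·3 + 234·4 + 143·2 + 181·4 + 155·1 + 21·4 = 3103
Mei: 93·1 + 182·1 + 234·0 + 143·4 + 181·1 + 155·2 + 21·2 = 1380
Amara: 93·2 + 182·0 + 234·1 + 143·1 + 181·3 + 155·4 + 21·1 = 1747
Elena: 93·0 + 182·4 + 234·2 + 143·0 + 181·2 + 155·0 + 21·0 = 1558
Nadia has the highest Borda score (3103).

Nadia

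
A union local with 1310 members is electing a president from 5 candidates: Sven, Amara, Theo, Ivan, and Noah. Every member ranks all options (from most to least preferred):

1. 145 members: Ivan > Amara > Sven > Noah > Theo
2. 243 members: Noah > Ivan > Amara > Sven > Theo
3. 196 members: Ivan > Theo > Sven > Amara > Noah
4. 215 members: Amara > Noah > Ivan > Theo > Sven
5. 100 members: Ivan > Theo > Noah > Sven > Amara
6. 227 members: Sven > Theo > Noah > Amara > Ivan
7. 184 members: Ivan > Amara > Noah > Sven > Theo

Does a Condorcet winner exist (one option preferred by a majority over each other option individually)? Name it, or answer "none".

none

Checking pairwise contests:
Amara beats Sven 787–523.
Ivan beats Amara 868–442.
Sven beats Theo 799–511.
Noah beats Ivan 685–625.
Amara beats Noah 740–570.
Every option loses at least one head-to-head, so there is no Condorcet winner.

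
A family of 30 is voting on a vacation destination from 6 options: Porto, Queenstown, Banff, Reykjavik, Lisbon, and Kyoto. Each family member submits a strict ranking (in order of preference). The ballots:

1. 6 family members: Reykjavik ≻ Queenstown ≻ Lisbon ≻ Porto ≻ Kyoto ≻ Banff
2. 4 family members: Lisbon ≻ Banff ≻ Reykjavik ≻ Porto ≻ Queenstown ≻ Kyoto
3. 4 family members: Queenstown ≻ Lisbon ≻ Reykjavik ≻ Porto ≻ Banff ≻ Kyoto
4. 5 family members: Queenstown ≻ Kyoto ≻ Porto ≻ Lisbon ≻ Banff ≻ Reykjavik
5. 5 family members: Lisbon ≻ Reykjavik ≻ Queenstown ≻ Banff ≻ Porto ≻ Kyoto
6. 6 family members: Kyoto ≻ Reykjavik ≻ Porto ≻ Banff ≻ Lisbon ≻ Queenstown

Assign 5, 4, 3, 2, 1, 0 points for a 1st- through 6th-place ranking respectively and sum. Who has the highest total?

Porto: 6·2 + 4·2 + 4·2 + 5·3 + 5·1 + 6·3 = 66
Queenstown: 6·4 + 4·1 + 4·5 + 5·5 + 5·3 + 6·0 = 88
Banff: 6·0 + 4·4 + 4·1 + 5·1 + 5·2 + 6·2 = 47
Reykjavik: 6·5 + 4·3 + 4·3 + 5·0 + 5·4 + 6·4 = 98
Lisbon: 6·3 + 4·5 + 4·4 + 5·2 + 5·5 + 6·1 = 95
Kyoto: 6·1 + 4·0 + 4·0 + 5·4 + 5·0 + 6·5 = 56
Reykjavik has the highest Borda score (98).

Reykjavik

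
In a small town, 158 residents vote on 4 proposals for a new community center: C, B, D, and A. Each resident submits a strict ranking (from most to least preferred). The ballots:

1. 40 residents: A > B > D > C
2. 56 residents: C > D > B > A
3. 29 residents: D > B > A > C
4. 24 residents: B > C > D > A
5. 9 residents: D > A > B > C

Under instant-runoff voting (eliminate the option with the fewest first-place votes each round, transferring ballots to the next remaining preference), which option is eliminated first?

Round 1: C 56, B 24, D 38, A 40. Eliminate B.

B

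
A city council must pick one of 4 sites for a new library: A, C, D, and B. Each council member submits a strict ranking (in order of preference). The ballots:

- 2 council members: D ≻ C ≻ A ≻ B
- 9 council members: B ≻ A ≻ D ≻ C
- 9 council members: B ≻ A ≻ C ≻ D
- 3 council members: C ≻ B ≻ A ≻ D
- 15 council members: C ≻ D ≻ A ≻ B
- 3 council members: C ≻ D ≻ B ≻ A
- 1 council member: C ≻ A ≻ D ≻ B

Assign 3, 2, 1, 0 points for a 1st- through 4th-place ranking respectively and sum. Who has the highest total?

C

A: 2·1 + 9·2 + 9·2 + 3·1 + 15·1 + 3·0 + 1·2 = 58
C: 2·2 + 9·0 + 9·1 + 3·3 + 15·3 + 3·3 + 1·3 = 79
D: 2·3 + 9·1 + 9·0 + 3·0 + 15·2 + 3·2 + 1·1 = 52
B: 2·0 + 9·3 + 9·3 + 3·2 + 15·0 + 3·1 + 1·0 = 63
C has the highest Borda score (79).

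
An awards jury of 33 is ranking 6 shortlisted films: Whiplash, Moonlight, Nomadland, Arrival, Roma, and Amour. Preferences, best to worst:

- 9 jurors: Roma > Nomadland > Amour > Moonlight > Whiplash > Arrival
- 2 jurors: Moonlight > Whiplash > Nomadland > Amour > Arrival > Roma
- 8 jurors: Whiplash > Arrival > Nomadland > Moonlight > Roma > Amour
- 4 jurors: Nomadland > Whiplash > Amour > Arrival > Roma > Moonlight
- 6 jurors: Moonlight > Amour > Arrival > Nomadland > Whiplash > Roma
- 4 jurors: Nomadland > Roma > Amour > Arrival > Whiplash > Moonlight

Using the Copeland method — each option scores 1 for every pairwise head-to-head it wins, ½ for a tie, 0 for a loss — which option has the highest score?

Nomadland

Whiplash: beats Arrival and Roma; loses to Moonlight, Nomadland, and Amour → score 2.
Moonlight: beats Whiplash and Arrival; loses to Nomadland, Roma, and Amour → score 2.
Nomadland: beats Whiplash, Moonlight, Arrival, Roma, and Amour → score 5.
Arrival: beats Roma; loses to Whiplash, Moonlight, Nomadland, and Amour → score 1.
Roma: beats Moonlight and Amour; loses to Whiplash, Nomadland, and Arrival → score 2.
Amour: beats Whiplash, Moonlight, and Arrival; loses to Nomadland and Roma → score 3.
Nomadland has the best pairwise record.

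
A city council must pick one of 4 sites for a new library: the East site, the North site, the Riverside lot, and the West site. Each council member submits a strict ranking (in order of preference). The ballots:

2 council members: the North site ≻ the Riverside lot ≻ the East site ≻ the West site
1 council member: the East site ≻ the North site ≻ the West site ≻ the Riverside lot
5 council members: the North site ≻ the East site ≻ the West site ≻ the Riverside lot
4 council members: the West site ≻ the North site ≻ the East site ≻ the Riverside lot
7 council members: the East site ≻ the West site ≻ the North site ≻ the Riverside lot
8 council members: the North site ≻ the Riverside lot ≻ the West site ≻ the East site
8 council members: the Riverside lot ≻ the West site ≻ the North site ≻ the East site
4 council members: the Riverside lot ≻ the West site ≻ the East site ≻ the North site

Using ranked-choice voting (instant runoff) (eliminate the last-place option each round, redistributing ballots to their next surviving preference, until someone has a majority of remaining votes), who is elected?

Round 1: the East site 8, the North site 15, the Riverside lot 12, the West site 4. Eliminate the West site.
Round 2: the East site 8, the North site 19, the Riverside lot 12. Eliminate the East site.
Round 3: the North site 27, the Riverside lot 12. The North site has a majority.

the North site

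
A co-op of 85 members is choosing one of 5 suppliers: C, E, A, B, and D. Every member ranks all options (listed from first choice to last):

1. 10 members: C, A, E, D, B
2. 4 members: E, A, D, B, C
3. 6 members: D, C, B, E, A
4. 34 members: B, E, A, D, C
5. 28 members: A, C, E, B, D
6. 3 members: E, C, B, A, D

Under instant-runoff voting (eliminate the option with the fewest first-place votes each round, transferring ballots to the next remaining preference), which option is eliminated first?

D

Round 1: C 10, E 7, A 28, B 34, D 6. Eliminate D.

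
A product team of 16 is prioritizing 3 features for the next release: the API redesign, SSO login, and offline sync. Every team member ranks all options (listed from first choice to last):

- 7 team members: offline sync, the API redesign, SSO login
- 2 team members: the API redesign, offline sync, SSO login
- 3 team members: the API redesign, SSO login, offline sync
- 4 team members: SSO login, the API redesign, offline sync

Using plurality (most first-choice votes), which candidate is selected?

First-place votes: the API redesign 5, SSO login 4, offline sync 7.
offline sync has the most first-place votes.

offline sync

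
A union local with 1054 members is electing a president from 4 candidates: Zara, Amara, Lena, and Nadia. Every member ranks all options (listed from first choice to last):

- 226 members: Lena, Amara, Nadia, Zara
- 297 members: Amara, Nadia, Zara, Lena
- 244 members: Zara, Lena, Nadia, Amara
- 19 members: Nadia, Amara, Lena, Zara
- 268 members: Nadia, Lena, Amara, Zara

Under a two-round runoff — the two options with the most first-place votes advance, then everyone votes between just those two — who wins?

Round 1 first-place votes: Zara 244, Amara 297, Lena 226, Nadia 287.
Amara and Nadia advance.
Runoff: Amara is preferred to Nadia by 523 voters; Nadia by 531.
Nadia wins the runoff.

Nadia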